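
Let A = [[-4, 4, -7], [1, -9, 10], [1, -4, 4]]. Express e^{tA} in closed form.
A has Jordan form J = [[-3, 1, 0], [0, -3, 1], [0, 0, -3]] with A = PJP^{-1}, so e^{tA} = P e^{tJ} P^{-1}.

For a Jordan block J_k(λ), e^{tJ_k(λ)} = e^{λt} · (I + tN + t^2 N^2/2! + ... + t^{k-1} N^{k-1}/(k-1)!) where N is the nilpotent superdiagonal part.

Assembling the blocks and conjugating back gives the entries of e^{tA} as shown above.

e^{tA} = [[(-t^2 - t + 1)*e^{-3*t}, 4*t*e^{-3*t}, t*(-t - 7)*e^{-3*t}], [t*(3*t + 2)*e^{-3*t}/2, (1 - 6*t)*e^{-3*t}, t*(3*t + 20)*e^{-3*t}/2], [t*(t + 1)*e^{-3*t}, -4*t*e^{-3*t}, (t^2 + 7*t + 1)*e^{-3*t}]]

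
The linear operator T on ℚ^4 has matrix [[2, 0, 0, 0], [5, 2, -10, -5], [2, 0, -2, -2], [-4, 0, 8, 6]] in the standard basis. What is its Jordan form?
The characteristic polynomial is det(xI - A) = (x - 2)^4, so the eigenvalues are 2 (algebraic multiplicity 4).

For λ = 2: rank(A - 2I) = 1, rank((A - 2I)^2) = 0. The eigenspace has dimension 4 - 1 = 3, so there are 3 Jordan blocks; the rank sequence gives block sizes [2, 1, 1].

Assembling the blocks gives the Jordan form J above.

J = [[2, 1, 0, 0], [0, 2, 0, 0], [0, 0, 2, 0], [0, 0, 0, 2]]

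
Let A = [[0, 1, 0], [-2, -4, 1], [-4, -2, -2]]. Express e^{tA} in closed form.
e^{tA} = [[(t^2 + 2*t + 1)*e^{-2*t}, t*e^{-2*t}, t^2*e^{-2*t}/2], [2*t*(-t - 1)*e^{-2*t}, (1 - 2*t)*e^{-2*t}, t*(1 - t)*e^{-2*t}], [2*t*(-t - 2)*e^{-2*t}, -2*t*e^{-2*t}, (1 - t^2)*e^{-2*t}]]

A has Jordan form J = [[-2, 1, 0], [0, -2, 1], [0, 0, -2]] with A = PJP^{-1}, so e^{tA} = P e^{tJ} P^{-1}.

For a Jordan block J_k(λ), e^{tJ_k(λ)} = e^{λt} · (I + tN + t^2 N^2/2! + ... + t^{k-1} N^{k-1}/(k-1)!) where N is the nilpotent superdiagonal part.

Assembling the blocks and conjugating back gives the entries of e^{tA} as shown above.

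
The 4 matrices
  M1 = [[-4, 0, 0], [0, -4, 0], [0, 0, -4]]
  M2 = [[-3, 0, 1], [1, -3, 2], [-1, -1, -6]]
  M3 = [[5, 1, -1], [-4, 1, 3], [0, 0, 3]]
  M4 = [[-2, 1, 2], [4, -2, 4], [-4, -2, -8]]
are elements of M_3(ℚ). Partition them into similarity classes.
Characteristic polynomials: χ_{M1} = (x + 4)^3, χ_{M2} = (x + 4)^3, χ_{M3} = (x - 3)^3, χ_{M4} = (x + 4)^3.

{M1}: invariant factors x + 4, x + 4, x + 4.

{M2}: invariant factors (x + 4)^3.

{M3}: invariant factors (x - 3)^3.

{M4}: invariant factors x + 4, (x + 4)^2.

Matrices are similar if and only if their invariant-factor lists agree; the partition into similarity classes is {M1}, {M2}, {M3}, {M4}.

4 classes: {M1}, {M2}, {M3}, {M4}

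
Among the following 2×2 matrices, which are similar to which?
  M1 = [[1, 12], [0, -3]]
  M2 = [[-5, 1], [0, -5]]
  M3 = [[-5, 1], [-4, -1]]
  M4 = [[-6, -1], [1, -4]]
Characteristic polynomials: χ_{M1} = (x - 1)(x + 3), χ_{M2} = (x + 5)^2, χ_{M3} = (x + 3)^2, χ_{M4} = (x + 5)^2.

{M1}: invariant factors (x - 1)(x + 3).

{M2, M4}: invariant factors (x + 5)^2.

{M3}: invariant factors (x + 3)^2.

Matrices are similar if and only if their invariant-factor lists agree; the partition into similarity classes is {M1}, {M2, M4}, {M3}.

3 classes: {M1}, {M2, M4}, {M3}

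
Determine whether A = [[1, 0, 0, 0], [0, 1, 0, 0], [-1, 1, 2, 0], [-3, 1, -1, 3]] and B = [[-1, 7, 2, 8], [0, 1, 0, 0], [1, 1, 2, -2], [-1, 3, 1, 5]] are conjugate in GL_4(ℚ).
Both have characteristic polynomial (x - 3)(x - 2)(x - 1)^2, but the minimal polynomial of A is (x - 3)(x - 2)(x - 1) while the minimal polynomial of B is (x - 3)(x - 2)(x - 1)^2. The minimal polynomial is a similarity invariant, so A and B are not similar.

No.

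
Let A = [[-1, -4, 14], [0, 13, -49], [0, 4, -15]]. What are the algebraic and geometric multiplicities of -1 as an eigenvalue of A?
The characteristic polynomial is (x + 1)^3, so the factor x + 1 appears with exponent 3: the algebraic multiplicity is 3.

rank(A + I) = 1, so the eigenspace has dimension 3 - 1 = 2: the geometric multiplicity is 2.

Since 2 < 3, A is not diagonalizable.

algebraic multiplicity 3, geometric multiplicity 2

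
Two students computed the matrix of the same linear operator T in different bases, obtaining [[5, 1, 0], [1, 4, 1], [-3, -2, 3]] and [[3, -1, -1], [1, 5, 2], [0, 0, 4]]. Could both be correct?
Two matrices over a field are similar if and only if they have the same invariant factors.

Both A and B have characteristic polynomial (x - 4)^3 and minimal polynomial (x - 4)^3. Computing further, both have invariant factors (x - 4)^3. Hence A and B are similar.

Yes.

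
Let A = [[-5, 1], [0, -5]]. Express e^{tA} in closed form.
e^{tA} = [[e^{-5*t}, t*e^{-5*t}], [0, e^{-5*t}]]

A has Jordan form J = [[-5, 1], [0, -5]] with A = PJP^{-1}, so e^{tA} = P e^{tJ} P^{-1}.

For a Jordan block J_k(λ), e^{tJ_k(λ)} = e^{λt} · (I + tN + t^2 N^2/2! + ... + t^{k-1} N^{k-1}/(k-1)!) where N is the nilpotent superdiagonal part.

Assembling the blocks and conjugating back gives the entries of e^{tA} as shown above.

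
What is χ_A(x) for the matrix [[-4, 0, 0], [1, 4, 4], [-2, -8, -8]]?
χ_A(x) = x(x + 4)^2

xI - A = [[x + 4, 0, 0], [-1, x - 4, -4], [2, 8, x + 8]].

Expanding det(xI - A) along the first row:
det(xI - A) = + (x + 4)·det([[x - 4, -4], [8, x + 8]]) - (0)·det([[-1, -4], [2, x + 8]]) + (0)·det([[-1, x - 4], [2, 8]]).

Evaluating gives χ_A(x) = x^3 + 8x^2 + 16x = x(x + 4)^2.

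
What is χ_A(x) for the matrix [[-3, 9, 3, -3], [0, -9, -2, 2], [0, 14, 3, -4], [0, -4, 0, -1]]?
xI - A = [[x + 3, -9, -3, 3], [0, x + 9, 2, -2], [0, -14, x - 3, 4], [0, 4, 0, x + 1]].

Expanding det(xI - A) along the first row:
det(xI - A) = + (x + 3)·det([[x + 9, 2, -2], [-14, x - 3, 4], [4, 0, x + 1]]) - (-9)·det([[0, 2, -2], [0, x - 3, 4], [0, 0, x + 1]]) + (-3)·det([[0, x + 9, -2], [0, -14, 4], [0, 4, x + 1]]) - (3)·det([[0, x + 9, 2], [0, -14, x - 3], [0, 4, 0]]).

Evaluating gives χ_A(x) = x^4 + 10x^3 + 36x^2 + 54x + 27 = (x + 1)(x + 3)^3.

χ_A(x) = (x + 1)(x + 3)^3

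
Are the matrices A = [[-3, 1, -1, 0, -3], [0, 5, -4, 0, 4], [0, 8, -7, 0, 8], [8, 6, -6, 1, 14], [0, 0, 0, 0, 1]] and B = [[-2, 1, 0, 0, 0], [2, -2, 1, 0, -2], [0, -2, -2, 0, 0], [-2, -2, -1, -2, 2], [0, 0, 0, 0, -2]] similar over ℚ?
trace(A) = -3 but trace(B) = -10. The trace is a similarity invariant, so A and B are not similar.

No.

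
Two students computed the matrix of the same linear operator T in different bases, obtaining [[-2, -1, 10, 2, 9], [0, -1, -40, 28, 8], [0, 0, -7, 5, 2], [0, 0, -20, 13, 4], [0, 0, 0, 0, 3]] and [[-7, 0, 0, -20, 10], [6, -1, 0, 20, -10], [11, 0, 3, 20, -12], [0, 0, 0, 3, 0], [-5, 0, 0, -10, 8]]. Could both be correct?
Yes.

Two matrices over a field are similar if and only if they have the same invariant factors.

Both A and B have characteristic polynomial (x - 3)^3(x + 1)(x + 2) and minimal polynomial (x - 3)^2(x + 1)(x + 2). Computing further, both have invariant factors x - 3, (x - 3)^2(x + 1)(x + 2). Hence A and B are similar.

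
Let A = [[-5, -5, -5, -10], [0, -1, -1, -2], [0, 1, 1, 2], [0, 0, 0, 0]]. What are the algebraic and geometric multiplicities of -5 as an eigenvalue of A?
algebraic multiplicity 1, geometric multiplicity 1

The characteristic polynomial is x^3(x + 5), so the factor x + 5 appears with exponent 1: the algebraic multiplicity is 1.

rank(A + 5I) = 3, so the eigenspace has dimension 4 - 3 = 1: the geometric multiplicity is 1.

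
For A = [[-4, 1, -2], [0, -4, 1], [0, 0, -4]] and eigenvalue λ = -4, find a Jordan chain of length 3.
v_1 = [[0, 2, 1]]^T, v_2 = [[0, 1, 0]]^T, v_3 = [[1, 0, 0]]^T

We seek v_1 ∈ ker((A + 4I)^3) \ ker((A + 4I)^2), then set v_{i+1} = (A + 4I) v_i.

One such chain is v_1 = [[0, 2, 1]]^T, v_2 = [[0, 1, 0]]^T, v_3 = [[1, 0, 0]]^T. Check: (A + 4I) v_3 = [[0, 0, 0]]^T = 0.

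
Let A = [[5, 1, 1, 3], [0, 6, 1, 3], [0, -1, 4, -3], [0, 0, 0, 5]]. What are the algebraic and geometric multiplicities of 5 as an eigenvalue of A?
algebraic multiplicity 4, geometric multiplicity 3

The characteristic polynomial is (x - 5)^4, so the factor x - 5 appears with exponent 4: the algebraic multiplicity is 4.

rank(A - 5I) = 1, so the eigenspace has dimension 4 - 1 = 3: the geometric multiplicity is 3.

Since 3 < 4, A is not diagonalizable.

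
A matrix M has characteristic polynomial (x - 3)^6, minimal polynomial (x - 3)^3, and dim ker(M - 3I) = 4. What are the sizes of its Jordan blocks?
λ = 3: algebraic multiplicity 6 (exponent in χ_M), largest block size 3 (exponent in m_M), 4 blocks (geometric multiplicity). These force block sizes [3, 1, 1, 1].

Jordan blocks: (3, 3), (3, 1), (3, 1), (3, 1)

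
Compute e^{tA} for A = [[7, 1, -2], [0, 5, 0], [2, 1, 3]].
e^{tA} = [[(2*t + 1)*e^{5*t}, t*e^{5*t}, -2*t*e^{5*t}], [0, e^{5*t}, 0], [2*t*e^{5*t}, t*e^{5*t}, (1 - 2*t)*e^{5*t}]]

A has Jordan form J = [[5, 1, 0], [0, 5, 0], [0, 0, 5]] with A = PJP^{-1}, so e^{tA} = P e^{tJ} P^{-1}.

For a Jordan block J_k(λ), e^{tJ_k(λ)} = e^{λt} · (I + tN + t^2 N^2/2! + ... + t^{k-1} N^{k-1}/(k-1)!) where N is the nilpotent superdiagonal part.

Assembling the blocks and conjugating back gives the entries of e^{tA} as shown above.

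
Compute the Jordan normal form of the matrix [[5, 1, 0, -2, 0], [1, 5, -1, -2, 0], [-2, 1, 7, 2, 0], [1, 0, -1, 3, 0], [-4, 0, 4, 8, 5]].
J = [[5, 1, 0, 0, 0], [0, 5, 1, 0, 0], [0, 0, 5, 0, 0], [0, 0, 0, 5, 0], [0, 0, 0, 0, 5]]

The characteristic polynomial is det(xI - A) = (x - 5)^5, so the eigenvalues are 5 (algebraic multiplicity 5).

For λ = 5: rank(A - 5I) = 2, rank((A - 5I)^2) = 1, rank((A - 5I)^3) = 0. The eigenspace has dimension 5 - 2 = 3, so there are 3 Jordan blocks; the rank sequence gives block sizes [3, 1, 1].

Assembling the blocks gives the Jordan form J above.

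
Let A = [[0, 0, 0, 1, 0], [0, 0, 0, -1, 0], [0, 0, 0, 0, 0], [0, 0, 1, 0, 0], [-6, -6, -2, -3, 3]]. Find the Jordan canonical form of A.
The characteristic polynomial is det(xI - A) = x^4(x - 3), so the eigenvalues are 0 (algebraic multiplicity 4), 3 (algebraic multiplicity 1).

For λ = 0: rank(A) = 3, rank(A^2) = 2, rank(A^3) = 1. The eigenspace has dimension 5 - 3 = 2, so there are 2 Jordan blocks; the rank sequence gives block sizes [3, 1].

For λ = 3: algebraic multiplicity 1 gives one 1×1 block.

Assembling the blocks gives the Jordan form J above.

J = [[0, 1, 0, 0, 0], [0, 0, 1, 0, 0], [0, 0, 0, 0, 0], [0, 0, 0, 0, 0], [0, 0, 0, 0, 3]]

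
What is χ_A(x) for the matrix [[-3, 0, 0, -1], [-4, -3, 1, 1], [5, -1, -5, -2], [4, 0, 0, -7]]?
xI - A = [[x + 3, 0, 0, 1], [4, x + 3, -1, -1], [-5, 1, x + 5, 2], [-4, 0, 0, x + 7]].

Expanding det(xI - A) along the first row:
det(xI - A) = + (x + 3)·det([[x + 3, -1, -1], [1, x + 5, 2], [0, 0, x + 7]]) - (0)·det([[4, -1, -1], [-5, x + 5, 2], [-4, 0, x + 7]]) + (0)·det([[4, x + 3, -1], [-5, 1, 2], [-4, 0, x + 7]]) - (1)·det([[4, x + 3, -1], [-5, 1, x + 5], [-4, 0, 0]]).

Evaluating gives χ_A(x) = x^4 + 18x^3 + 121x^2 + 360x + 400 = (x + 4)^2(x + 5)^2.

χ_A(x) = (x + 4)^2(x + 5)^2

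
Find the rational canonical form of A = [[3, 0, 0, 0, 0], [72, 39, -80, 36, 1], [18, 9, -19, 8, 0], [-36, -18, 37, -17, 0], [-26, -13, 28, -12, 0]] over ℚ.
The invariant factors of A (the non-unit diagonal entries of the Smith normal form of xI - A over ℚ[x]) are x - 3, (x - 3)(x^3 + 4x + 3), each dividing the next. The characteristic polynomial is their product, (x - 3)^2(x^3 + 4x + 3).

The rational canonical form is the block-diagonal matrix of companion matrices C(f_i):
R = [[3, 0, 0, 0, 0], [0, 0, 0, 0, 9], [0, 1, 0, 0, 9], [0, 0, 1, 0, -4], [0, 0, 0, 1, 3]].

Note the characteristic polynomial does not split into linear factors over ℚ, so A has no Jordan form over ℚ; the rational canonical form exists over any field.

R = [[3, 0, 0, 0, 0], [0, 0, 0, 0, 9], [0, 1, 0, 0, 9], [0, 0, 1, 0, -4], [0, 0, 0, 1, 3]]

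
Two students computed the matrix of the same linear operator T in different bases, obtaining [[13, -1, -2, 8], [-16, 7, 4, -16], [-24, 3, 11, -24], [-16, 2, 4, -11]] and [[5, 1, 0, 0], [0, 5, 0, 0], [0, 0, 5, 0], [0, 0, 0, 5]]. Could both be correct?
Yes.

Two matrices over a field are similar if and only if they have the same invariant factors.

Both A and B have characteristic polynomial (x - 5)^4 and minimal polynomial (x - 5)^2. Computing further, both have invariant factors x - 5, x - 5, (x - 5)^2. Hence A and B are similar.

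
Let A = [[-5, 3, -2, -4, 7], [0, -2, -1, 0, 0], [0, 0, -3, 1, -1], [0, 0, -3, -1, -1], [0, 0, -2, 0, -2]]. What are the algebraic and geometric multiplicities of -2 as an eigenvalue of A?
The characteristic polynomial is (x + 2)^4(x + 5), so the factor x + 2 appears with exponent 4: the algebraic multiplicity is 4.

rank(A + 2I) = 3, so the eigenspace has dimension 5 - 3 = 2: the geometric multiplicity is 2.

Since 2 < 4, A is not diagonalizable.

algebraic multiplicity 4, geometric multiplicity 2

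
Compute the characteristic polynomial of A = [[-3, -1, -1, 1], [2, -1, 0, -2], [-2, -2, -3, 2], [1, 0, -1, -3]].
χ_A(x) = (x + 2)^2(x + 3)^2

xI - A = [[x + 3, 1, 1, -1], [-2, x + 1, 0, 2], [2, 2, x + 3, -2], [-1, 0, 1, x + 3]].

Expanding det(xI - A) along the first row:
det(xI - A) = + (x + 3)·det([[x + 1, 0, 2], [2, x + 3, -2], [0, 1, x + 3]]) - (1)·det([[-2, 0, 2], [2, x + 3, -2], [-1, 1, x + 3]]) + (1)·det([[-2, x + 1, 2], [2, 2, -2], [-1, 0, x + 3]]) - (-1)·det([[-2, x + 1, 0], [2, 2, x + 3], [-1, 0, 1]]).

Evaluating gives χ_A(x) = x^4 + 10x^3 + 37x^2 + 60x + 36 = (x + 2)^2(x + 3)^2.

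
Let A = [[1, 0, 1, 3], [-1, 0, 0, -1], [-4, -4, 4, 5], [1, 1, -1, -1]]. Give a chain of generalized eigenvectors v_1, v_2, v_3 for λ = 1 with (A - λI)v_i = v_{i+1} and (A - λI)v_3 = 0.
v_1 = [[0, 0, 4, -1]]^T, v_2 = [[1, 1, 7, -2]]^T, v_3 = [[1, 0, 3, -1]]^T

We seek v_1 ∈ ker((A - I)^3) \ ker((A - I)^2), then set v_{i+1} = (A - I) v_i.

One such chain is v_1 = [[0, 0, 4, -1]]^T, v_2 = [[1, 1, 7, -2]]^T, v_3 = [[1, 0, 3, -1]]^T. Check: (A - I) v_3 = [[0, 0, 0, 0]]^T = 0.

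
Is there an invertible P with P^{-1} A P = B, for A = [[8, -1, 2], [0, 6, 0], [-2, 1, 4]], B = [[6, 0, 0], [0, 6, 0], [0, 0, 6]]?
No.

Both have characteristic polynomial (x - 6)^3, but the minimal polynomial of A is (x - 6)^2 while the minimal polynomial of B is x - 6. The minimal polynomial is a similarity invariant, so A and B are not similar.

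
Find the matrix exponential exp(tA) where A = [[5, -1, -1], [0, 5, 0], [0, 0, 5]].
e^{tA} = [[e^{5*t}, -t*e^{5*t}, -t*e^{5*t}], [0, e^{5*t}, 0], [0, 0, e^{5*t}]]

A has Jordan form J = [[5, 1, 0], [0, 5, 0], [0, 0, 5]] with A = PJP^{-1}, so e^{tA} = P e^{tJ} P^{-1}.

For a Jordan block J_k(λ), e^{tJ_k(λ)} = e^{λt} · (I + tN + t^2 N^2/2! + ... + t^{k-1} N^{k-1}/(k-1)!) where N is the nilpotent superdiagonal part.

Assembling the blocks and conjugating back gives the entries of e^{tA} as shown above.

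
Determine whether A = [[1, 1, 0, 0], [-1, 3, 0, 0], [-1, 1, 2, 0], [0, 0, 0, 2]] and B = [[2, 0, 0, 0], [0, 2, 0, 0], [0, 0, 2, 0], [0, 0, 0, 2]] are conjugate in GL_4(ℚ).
Both have characteristic polynomial (x - 2)^4, but the minimal polynomial of A is (x - 2)^2 while the minimal polynomial of B is x - 2. The minimal polynomial is a similarity invariant, so A and B are not similar.

No.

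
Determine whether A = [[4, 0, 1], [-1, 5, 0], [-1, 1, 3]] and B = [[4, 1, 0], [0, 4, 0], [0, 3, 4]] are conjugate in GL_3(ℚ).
No.

Both have characteristic polynomial (x - 4)^3, but the minimal polynomial of A is (x - 4)^3 while the minimal polynomial of B is (x - 4)^2. The minimal polynomial is a similarity invariant, so A and B are not similar.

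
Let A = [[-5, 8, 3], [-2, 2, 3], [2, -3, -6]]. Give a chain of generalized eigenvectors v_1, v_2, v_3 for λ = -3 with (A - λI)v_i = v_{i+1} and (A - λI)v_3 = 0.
We seek v_1 ∈ ker((A + 3I)^3) \ ker((A + 3I)^2), then set v_{i+1} = (A + 3I) v_i.

One such chain is v_1 = [[4, 0, 3]]^T, v_2 = [[1, 1, -1]]^T, v_3 = [[3, 0, 2]]^T. Check: (A + 3I) v_3 = [[0, 0, 0]]^T = 0.

v_1 = [[4, 0, 3]]^T, v_2 = [[1, 1, -1]]^T, v_3 = [[3, 0, 2]]^T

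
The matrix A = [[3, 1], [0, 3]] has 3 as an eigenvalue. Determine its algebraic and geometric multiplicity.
algebraic multiplicity 2, geometric multiplicity 1

The characteristic polynomial is (x - 3)^2, so the factor x - 3 appears with exponent 2: the algebraic multiplicity is 2.

rank(A - 3I) = 1, so the eigenspace has dimension 2 - 1 = 1: the geometric multiplicity is 1.

Since 1 < 2, A is not diagonalizable.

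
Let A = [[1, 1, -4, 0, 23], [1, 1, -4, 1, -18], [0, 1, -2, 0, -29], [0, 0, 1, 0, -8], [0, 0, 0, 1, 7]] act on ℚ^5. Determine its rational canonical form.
R = [[0, 0, 0, 0, 48], [1, 0, 0, 0, 32], [0, 1, 0, 0, -28], [0, 0, 1, 0, -8], [0, 0, 0, 1, 7]]

The invariant factors of A (the non-unit diagonal entries of the Smith normal form of xI - A over ℚ[x]) are (x - 3)(x^2 - 2x - 4)^2, each dividing the next. The characteristic polynomial is their product, (x - 3)(x^2 - 2x - 4)^2.

The rational canonical form is the block-diagonal matrix of companion matrices C(f_i):
R = [[0, 0, 0, 0, 48], [1, 0, 0, 0, 32], [0, 1, 0, 0, -28], [0, 0, 1, 0, -8], [0, 0, 0, 1, 7]].

Note the characteristic polynomial does not split into linear factors over ℚ, so A has no Jordan form over ℚ; the rational canonical form exists over any field.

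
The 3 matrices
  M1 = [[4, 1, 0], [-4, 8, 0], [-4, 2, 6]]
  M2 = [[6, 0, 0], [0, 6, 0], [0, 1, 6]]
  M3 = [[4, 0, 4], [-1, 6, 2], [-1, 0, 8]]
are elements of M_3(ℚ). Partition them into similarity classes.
1 class: {M1, M2, M3}

Characteristic polynomials: χ_{M1} = (x - 6)^3, χ_{M2} = (x - 6)^3, χ_{M3} = (x - 6)^3.

{M1, M2, M3}: invariant factors x - 6, (x - 6)^2.

Matrices are similar if and only if their invariant-factor lists agree; the partition into similarity classes is {M1, M2, M3}.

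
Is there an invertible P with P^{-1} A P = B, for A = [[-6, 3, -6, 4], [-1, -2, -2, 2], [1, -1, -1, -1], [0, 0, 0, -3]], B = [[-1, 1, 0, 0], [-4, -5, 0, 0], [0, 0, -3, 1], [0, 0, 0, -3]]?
Two matrices over a field are similar if and only if they have the same invariant factors.

Both A and B have characteristic polynomial (x + 3)^4 and minimal polynomial (x + 3)^2. Computing further, both have invariant factors (x + 3)^2, (x + 3)^2. Hence A and B are similar.

Yes.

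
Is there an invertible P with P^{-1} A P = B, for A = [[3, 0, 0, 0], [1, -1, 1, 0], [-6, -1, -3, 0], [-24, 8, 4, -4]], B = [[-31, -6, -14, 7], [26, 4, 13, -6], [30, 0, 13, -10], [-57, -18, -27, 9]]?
Two matrices over a field are similar if and only if they have the same invariant factors.

Both A and B have characteristic polynomial (x - 3)(x + 2)^2(x + 4) and minimal polynomial (x - 3)(x + 2)^2(x + 4). Computing further, both have invariant factors (x - 3)(x + 2)^2(x + 4). Hence A and B are similar.

Yes.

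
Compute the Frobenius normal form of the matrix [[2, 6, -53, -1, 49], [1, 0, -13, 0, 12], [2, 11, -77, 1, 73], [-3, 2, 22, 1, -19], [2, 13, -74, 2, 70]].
The invariant factors of A (the non-unit diagonal entries of the Smith normal form of xI - A over ℚ[x]) are x + 2, (x + 2)^2(x^2 - 2x - 5), each dividing the next. The characteristic polynomial is their product, (x + 2)^3(x^2 - 2x - 5).

The rational canonical form is the block-diagonal matrix of companion matrices C(f_i):
R = [[-2, 0, 0, 0, 0], [0, 0, 0, 0, 20], [0, 1, 0, 0, 28], [0, 0, 1, 0, 9], [0, 0, 0, 1, -2]].

Note the characteristic polynomial does not split into linear factors over ℚ, so A has no Jordan form over ℚ; the rational canonical form exists over any field.

R = [[-2, 0, 0, 0, 0], [0, 0, 0, 0, 20], [0, 1, 0, 0, 28], [0, 0, 1, 0, 9], [0, 0, 0, 1, -2]]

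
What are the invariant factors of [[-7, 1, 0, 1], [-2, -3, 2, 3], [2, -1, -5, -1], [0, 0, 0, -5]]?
x + 5, (x + 5)^3

The Jordan structure of A has elementary divisors (x + 5)^3, (x + 5). Arranging the block sizes at each eigenvalue in decreasing order and taking row products gives the invariant factors.

Invariant factors (smallest first, each dividing the next): x + 5, (x + 5)^3.

Check: the last factor (x + 5)^3 is the minimal polynomial, and the product (x + 5)^4 is the characteristic polynomial.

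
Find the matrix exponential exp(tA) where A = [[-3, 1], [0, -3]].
e^{tA} = [[e^{-3*t}, t*e^{-3*t}], [0, e^{-3*t}]]

A has Jordan form J = [[-3, 1], [0, -3]] with A = PJP^{-1}, so e^{tA} = P e^{tJ} P^{-1}.

For a Jordan block J_k(λ), e^{tJ_k(λ)} = e^{λt} · (I + tN + t^2 N^2/2! + ... + t^{k-1} N^{k-1}/(k-1)!) where N is the nilpotent superdiagonal part.

Assembling the blocks and conjugating back gives the entries of e^{tA} as shown above.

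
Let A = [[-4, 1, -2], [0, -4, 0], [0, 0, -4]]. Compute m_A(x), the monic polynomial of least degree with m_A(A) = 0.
The characteristic polynomial factors as (x + 4)^3. The minimal polynomial is ∏(x - λ)^{k_λ} where k_λ is the size of the largest Jordan block at λ.

For λ = -4: rank(A + 4I) = 1, and the largest Jordan block has size 2 (the smallest k with rank((A + 4I)^k) = rank((A + 4I)^(k+1))).

So m_A(x) = (x + 4)^2.

m_A(x) = (x + 4)^2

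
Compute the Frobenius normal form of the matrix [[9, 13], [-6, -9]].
R = [[0, 3], [1, 0]]

The invariant factors of A (the non-unit diagonal entries of the Smith normal form of xI - A over ℚ[x]) are x^2 - 3, each dividing the next. The characteristic polynomial is their product, x^2 - 3.

The rational canonical form is the block-diagonal matrix of companion matrices C(f_i):
R = [[0, 3], [1, 0]].

Note the characteristic polynomial does not split into linear factors over ℚ, so A has no Jordan form over ℚ; the rational canonical form exists over any field.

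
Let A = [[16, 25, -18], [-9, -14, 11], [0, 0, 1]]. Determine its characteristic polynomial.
χ_A(x) = (x - 1)^3

xI - A = [[x - 16, -25, 18], [9, x + 14, -11], [0, 0, x - 1]].

Expanding det(xI - A) along the first row:
det(xI - A) = + (x - 16)·det([[x + 14, -11], [0, x - 1]]) - (-25)·det([[9, -11], [0, x - 1]]) + (18)·det([[9, x + 14], [0, 0]]).

Evaluating gives χ_A(x) = x^3 - 3x^2 + 3x - 1 = (x - 1)^3.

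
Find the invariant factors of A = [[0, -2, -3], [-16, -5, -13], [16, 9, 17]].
(x - 4)^3

The Jordan structure of A has elementary divisors (x - 4)^3. Arranging the block sizes at each eigenvalue in decreasing order and taking row products gives the invariant factors.

Invariant factors (smallest first, each dividing the next): (x - 4)^3.

Check: the last factor (x - 4)^3 is the minimal polynomial, and the product (x - 4)^3 is the characteristic polynomial.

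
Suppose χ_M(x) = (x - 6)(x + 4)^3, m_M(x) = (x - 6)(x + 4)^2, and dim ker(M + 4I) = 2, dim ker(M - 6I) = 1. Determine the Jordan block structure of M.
λ = -4: algebraic multiplicity 3 (exponent in χ_M), largest block size 2 (exponent in m_M), 2 blocks (geometric multiplicity). These force block sizes [2, 1].
λ = 6: algebraic multiplicity 1 (exponent in χ_M), largest block size 1 (exponent in m_M), 1 block (geometric multiplicity). This forces block sizes [1].

Jordan blocks: (-4, 2), (-4, 1), (6, 1)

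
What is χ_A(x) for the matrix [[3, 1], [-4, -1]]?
xI - A = [[x - 3, -1], [4, x + 1]].

Expanding det(xI - A) along the first row:
det(xI - A) = + (x - 3)·det([[x + 1]]) - (-1)·det([[4]]).

Evaluating gives χ_A(x) = x^2 - 2x + 1 = (x - 1)^2.

χ_A(x) = (x - 1)^2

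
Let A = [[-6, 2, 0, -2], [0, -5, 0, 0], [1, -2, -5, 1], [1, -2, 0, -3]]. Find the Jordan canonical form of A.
The characteristic polynomial is det(xI - A) = (x + 4)(x + 5)^3, so the eigenvalues are -5 (algebraic multiplicity 3), -4 (algebraic multiplicity 1).

For λ = -5: rank(A + 5I) = 2, rank((A + 5I)^2) = 1. The eigenspace has dimension 4 - 2 = 2, so there are 2 Jordan blocks; the rank sequence gives block sizes [2, 1].

For λ = -4: algebraic multiplicity 1 gives one 1×1 block.

Assembling the blocks gives the Jordan form J above.

J = [[-5, 1, 0, 0], [0, -5, 0, 0], [0, 0, -5, 0], [0, 0, 0, -4]]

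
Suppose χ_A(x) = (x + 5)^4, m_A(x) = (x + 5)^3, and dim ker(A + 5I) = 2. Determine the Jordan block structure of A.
Jordan blocks: (-5, 3), (-5, 1)

λ = -5: algebraic multiplicity 4 (exponent in χ_A), largest block size 3 (exponent in m_A), 2 blocks (geometric multiplicity). These force block sizes [3, 1].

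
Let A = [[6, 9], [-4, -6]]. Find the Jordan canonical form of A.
The characteristic polynomial is det(xI - A) = x^2, so the eigenvalues are 0 (algebraic multiplicity 2).

For λ = 0: rank(A) = 1, rank(A^2) = 0. The eigenspace has dimension 2 - 1 = 1, so there is 1 Jordan block; the rank sequence gives block sizes [2].

Assembling the blocks gives the Jordan form J above.

J = [[0, 1], [0, 0]]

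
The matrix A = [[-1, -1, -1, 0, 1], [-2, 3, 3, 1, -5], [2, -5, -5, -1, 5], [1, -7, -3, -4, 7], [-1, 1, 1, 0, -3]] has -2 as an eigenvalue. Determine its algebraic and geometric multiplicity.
algebraic multiplicity 5, geometric multiplicity 3

The characteristic polynomial is (x + 2)^5, so the factor x + 2 appears with exponent 5: the algebraic multiplicity is 5.

rank(A + 2I) = 2, so the eigenspace has dimension 5 - 2 = 3: the geometric multiplicity is 3.

Since 3 < 5, A is not diagonalizable.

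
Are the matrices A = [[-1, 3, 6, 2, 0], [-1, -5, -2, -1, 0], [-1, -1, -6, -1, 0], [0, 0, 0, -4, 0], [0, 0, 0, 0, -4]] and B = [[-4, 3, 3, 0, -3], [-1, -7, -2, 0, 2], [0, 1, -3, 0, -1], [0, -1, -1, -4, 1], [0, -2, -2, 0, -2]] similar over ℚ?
Yes.

Two matrices over a field are similar if and only if they have the same invariant factors.

Both A and B have characteristic polynomial (x + 4)^5 and minimal polynomial (x + 4)^3. Computing further, both have invariant factors x + 4, x + 4, (x + 4)^3. Hence A and B are similar.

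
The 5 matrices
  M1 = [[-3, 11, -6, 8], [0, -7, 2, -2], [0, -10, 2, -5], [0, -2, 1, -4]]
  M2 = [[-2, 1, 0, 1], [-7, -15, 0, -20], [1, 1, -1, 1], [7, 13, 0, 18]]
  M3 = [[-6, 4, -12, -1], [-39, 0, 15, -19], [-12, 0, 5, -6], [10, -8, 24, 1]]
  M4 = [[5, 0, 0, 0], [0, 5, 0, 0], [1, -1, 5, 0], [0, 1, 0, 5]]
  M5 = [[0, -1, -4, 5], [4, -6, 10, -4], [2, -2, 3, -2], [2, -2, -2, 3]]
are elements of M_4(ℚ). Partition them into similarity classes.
Characteristic polynomials: χ_{M1} = (x + 3)^4, χ_{M2} = (x - 5)(x + 1)(x + 2)^2, χ_{M3} = (x - 5)(x + 1)(x + 2)^2, χ_{M4} = (x - 5)^4, χ_{M5} = (x - 5)(x + 1)(x + 2)^2.

{M1}: invariant factors (x + 3)^2, (x + 3)^2.

{M2, M3, M5}: invariant factors (x - 5)(x + 1)(x + 2)^2.

{M4}: invariant factors (x - 5)^2, (x - 5)^2.

Matrices are similar if and only if their invariant-factor lists agree; the partition into similarity classes is {M1}, {M2, M3, M5}, {M4}.

3 classes: {M1}, {M2, M3, M5}, {M4}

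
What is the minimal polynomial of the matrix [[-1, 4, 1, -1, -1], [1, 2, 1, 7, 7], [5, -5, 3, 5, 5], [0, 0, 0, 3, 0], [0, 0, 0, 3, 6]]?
The characteristic polynomial factors as (x - 6)(x - 3)^3(x + 2). The minimal polynomial is ∏(x - λ)^{k_λ} where k_λ is the size of the largest Jordan block at λ.

For λ = -2: rank(A + 2I) = 4, and the largest Jordan block has size 1 (the smallest k with rank((A + 2I)^k) = rank((A + 2I)^(k+1))).
For λ = 3: rank(A - 3I) = 3, and the largest Jordan block has size 2 (the smallest k with rank((A - 3I)^k) = rank((A - 3I)^(k+1))).
For λ = 6: rank(A - 6I) = 4, and the largest Jordan block has size 1 (the smallest k with rank((A - 6I)^k) = rank((A - 6I)^(k+1))).

So m_A(x) = (x - 6)(x - 3)^2(x + 2).

m_A(x) = (x - 6)(x - 3)^2(x + 2)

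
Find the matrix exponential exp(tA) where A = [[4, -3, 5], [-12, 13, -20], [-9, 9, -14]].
A has Jordan form J = [[1, 1, 0], [0, 1, 0], [0, 0, 1]] with A = PJP^{-1}, so e^{tA} = P e^{tJ} P^{-1}.

For a Jordan block J_k(λ), e^{tJ_k(λ)} = e^{λt} · (I + tN + t^2 N^2/2! + ... + t^{k-1} N^{k-1}/(k-1)!) where N is the nilpotent superdiagonal part.

Assembling the blocks and conjugating back gives the entries of e^{tA} as shown above.

e^{tA} = [[(3*t + 1)*e^{t}, -3*t*e^{t}, 5*t*e^{t}], [-12*t*e^{t}, (12*t + 1)*e^{t}, -20*t*e^{t}], [-9*t*e^{t}, 9*t*e^{t}, (1 - 15*t)*e^{t}]]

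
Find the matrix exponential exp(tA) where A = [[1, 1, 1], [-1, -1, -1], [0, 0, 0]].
A has Jordan form J = [[0, 1, 0], [0, 0, 0], [0, 0, 0]] with A = PJP^{-1}, so e^{tA} = P e^{tJ} P^{-1}.

For a Jordan block J_k(λ), e^{tJ_k(λ)} = e^{λt} · (I + tN + t^2 N^2/2! + ... + t^{k-1} N^{k-1}/(k-1)!) where N is the nilpotent superdiagonal part.

Assembling the blocks and conjugating back gives the entries of e^{tA} as shown above.

e^{tA} = [[t + 1, t, t], [-t, 1 - t, -t], [0, 0, 1]]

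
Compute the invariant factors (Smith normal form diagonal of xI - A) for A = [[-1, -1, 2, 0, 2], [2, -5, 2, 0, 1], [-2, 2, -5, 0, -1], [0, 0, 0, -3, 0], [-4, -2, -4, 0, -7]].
The Jordan structure of A has elementary divisors (x + 5)^3, (x + 3), (x + 3). Arranging the block sizes at each eigenvalue in decreasing order and taking row products gives the invariant factors.

Invariant factors (smallest first, each dividing the next): x + 3, (x + 3)(x + 5)^3.

Check: the last factor (x + 3)(x + 5)^3 is the minimal polynomial, and the product (x + 3)^2(x + 5)^3 is the characteristic polynomial.

x + 3, (x + 3)(x + 5)^3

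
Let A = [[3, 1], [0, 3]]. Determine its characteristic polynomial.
xI - A = [[x - 3, -1], [0, x - 3]].

Expanding det(xI - A) along the first row:
det(xI - A) = + (x - 3)·det([[x - 3]]) - (-1)·det([[0]]).

Evaluating gives χ_A(x) = x^2 - 6x + 9 = (x - 3)^2.

χ_A(x) = (x - 3)^2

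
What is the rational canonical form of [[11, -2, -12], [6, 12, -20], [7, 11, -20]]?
The invariant factors of A (the non-unit diagonal entries of the Smith normal form of xI - A over ℚ[x]) are (x - 6)(x^2 + 3x + 6), each dividing the next. The characteristic polynomial is their product, (x - 6)(x^2 + 3x + 6).

The rational canonical form is the block-diagonal matrix of companion matrices C(f_i):
R = [[0, 0, 36], [1, 0, 12], [0, 1, 3]].

Note the characteristic polynomial does not split into linear factors over ℚ, so A has no Jordan form over ℚ; the rational canonical form exists over any field.

R = [[0, 0, 36], [1, 0, 12], [0, 1, 3]]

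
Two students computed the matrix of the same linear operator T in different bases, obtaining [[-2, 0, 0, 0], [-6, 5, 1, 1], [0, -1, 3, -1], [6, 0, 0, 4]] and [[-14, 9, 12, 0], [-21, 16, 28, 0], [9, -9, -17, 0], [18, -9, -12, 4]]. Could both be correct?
No.

trace(A) = 10 but trace(B) = -11. The trace is a similarity invariant, so A and B are not similar.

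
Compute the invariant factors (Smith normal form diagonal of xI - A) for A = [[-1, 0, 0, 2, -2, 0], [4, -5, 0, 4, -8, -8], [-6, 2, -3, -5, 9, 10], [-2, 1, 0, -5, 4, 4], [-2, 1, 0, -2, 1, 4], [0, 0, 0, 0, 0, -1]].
The Jordan structure of A has elementary divisors (x + 3)^2, (x + 3)^2, (x + 1), (x + 1). Arranging the block sizes at each eigenvalue in decreasing order and taking row products gives the invariant factors.

Invariant factors (smallest first, each dividing the next): (x + 1)(x + 3)^2, (x + 1)(x + 3)^2.

Check: the last factor (x + 1)(x + 3)^2 is the minimal polynomial, and the product (x + 1)^2(x + 3)^4 is the characteristic polynomial.

(x + 1)(x + 3)^2, (x + 1)(x + 3)^2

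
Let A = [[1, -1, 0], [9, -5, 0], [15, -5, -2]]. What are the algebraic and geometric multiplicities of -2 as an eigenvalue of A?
The characteristic polynomial is (x + 2)^3, so the factor x + 2 appears with exponent 3: the algebraic multiplicity is 3.

rank(A + 2I) = 1, so the eigenspace has dimension 3 - 1 = 2: the geometric multiplicity is 2.

Since 2 < 3, A is not diagonalizable.

algebraic multiplicity 3, geometric multiplicity 2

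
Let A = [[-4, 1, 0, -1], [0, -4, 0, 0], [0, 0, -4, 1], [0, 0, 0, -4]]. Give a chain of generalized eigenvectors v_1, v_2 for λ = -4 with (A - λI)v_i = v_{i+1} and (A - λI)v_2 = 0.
We seek v_1 ∈ ker((A + 4I)^2) \ ker(A + 4I), then set v_{i+1} = (A + 4I) v_i.

One such chain is v_1 = [[0, 1, -2, 0]]^T, v_2 = [[1, 0, 0, 0]]^T. Check: (A + 4I) v_2 = [[0, 0, 0, 0]]^T = 0.

v_1 = [[0, 1, -2, 0]]^T, v_2 = [[1, 0, 0, 0]]^T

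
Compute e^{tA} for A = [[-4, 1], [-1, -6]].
e^{tA} = [[(t + 1)*e^{-5*t}, t*e^{-5*t}], [-t*e^{-5*t}, (1 - t)*e^{-5*t}]]

A has Jordan form J = [[-5, 1], [0, -5]] with A = PJP^{-1}, so e^{tA} = P e^{tJ} P^{-1}.

For a Jordan block J_k(λ), e^{tJ_k(λ)} = e^{λt} · (I + tN + t^2 N^2/2! + ... + t^{k-1} N^{k-1}/(k-1)!) where N is the nilpotent superdiagonal part.

Assembling the blocks and conjugating back gives the entries of e^{tA} as shown above.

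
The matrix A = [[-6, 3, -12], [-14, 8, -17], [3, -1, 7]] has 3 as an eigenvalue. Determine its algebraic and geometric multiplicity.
algebraic multiplicity 3, geometric multiplicity 1

The characteristic polynomial is (x - 3)^3, so the factor x - 3 appears with exponent 3: the algebraic multiplicity is 3.

rank(A - 3I) = 2, so the eigenspace has dimension 3 - 2 = 1: the geometric multiplicity is 1.

Since 1 < 3, A is not diagonalizable.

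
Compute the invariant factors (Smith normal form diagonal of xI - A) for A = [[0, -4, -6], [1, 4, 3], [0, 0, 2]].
x - 2, (x - 2)^2

The Jordan structure of A has elementary divisors (x - 2)^2, (x - 2). Arranging the block sizes at each eigenvalue in decreasing order and taking row products gives the invariant factors.

Invariant factors (smallest first, each dividing the next): x - 2, (x - 2)^2.

Check: the last factor (x - 2)^2 is the minimal polynomial, and the product (x - 2)^3 is the characteristic polynomial.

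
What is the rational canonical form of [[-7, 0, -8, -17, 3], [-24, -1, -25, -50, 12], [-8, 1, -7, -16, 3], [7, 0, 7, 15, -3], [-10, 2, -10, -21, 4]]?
R = [[0, 0, 0, 0, -9], [1, 0, 0, 0, 12], [0, 1, 0, 0, -3], [0, 0, 1, 0, -3], [0, 0, 0, 1, 4]]

The invariant factors of A (the non-unit diagonal entries of the Smith normal form of xI - A over ℚ[x]) are (x - 3)(x - 1)(x^3 + 3), each dividing the next. The characteristic polynomial is their product, (x - 3)(x - 1)(x^3 + 3).

The rational canonical form is the block-diagonal matrix of companion matrices C(f_i):
R = [[0, 0, 0, 0, -9], [1, 0, 0, 0, 12], [0, 1, 0, 0, -3], [0, 0, 1, 0, -3], [0, 0, 0, 1, 4]].

Note the characteristic polynomial does not split into linear factors over ℚ, so A has no Jordan form over ℚ; the rational canonical form exists over any field.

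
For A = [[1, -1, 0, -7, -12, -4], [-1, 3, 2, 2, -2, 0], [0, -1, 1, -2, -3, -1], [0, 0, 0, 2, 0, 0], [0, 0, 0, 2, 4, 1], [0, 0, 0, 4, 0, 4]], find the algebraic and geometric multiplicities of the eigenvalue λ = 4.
The characteristic polynomial is (x - 4)^2(x - 2)^3(x - 1), so the factor x - 4 appears with exponent 2: the algebraic multiplicity is 2.

rank(A - 4I) = 5, so the eigenspace has dimension 6 - 5 = 1: the geometric multiplicity is 1.

Since 1 < 2, A is not diagonalizable.

algebraic multiplicity 2, geometric multiplicity 1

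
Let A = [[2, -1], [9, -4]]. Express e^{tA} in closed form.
e^{tA} = [[(3*t + 1)*e^{-t}, -t*e^{-t}], [9*t*e^{-t}, (1 - 3*t)*e^{-t}]]

A has Jordan form J = [[-1, 1], [0, -1]] with A = PJP^{-1}, so e^{tA} = P e^{tJ} P^{-1}.

For a Jordan block J_k(λ), e^{tJ_k(λ)} = e^{λt} · (I + tN + t^2 N^2/2! + ... + t^{k-1} N^{k-1}/(k-1)!) where N is the nilpotent superdiagonal part.

Assembling the blocks and conjugating back gives the entries of e^{tA} as shown above.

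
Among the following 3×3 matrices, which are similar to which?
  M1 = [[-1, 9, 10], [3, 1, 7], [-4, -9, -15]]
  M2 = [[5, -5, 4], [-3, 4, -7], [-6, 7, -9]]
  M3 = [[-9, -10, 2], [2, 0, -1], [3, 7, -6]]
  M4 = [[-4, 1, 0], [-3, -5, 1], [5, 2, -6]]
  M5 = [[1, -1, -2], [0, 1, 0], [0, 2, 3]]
3 classes: {M1, M3, M4}, {M2}, {M5}

Characteristic polynomials: χ_{M1} = (x + 5)^3, χ_{M2} = (x - 2)(x + 1)^2, χ_{M3} = (x + 5)^3, χ_{M4} = (x + 5)^3, χ_{M5} = (x - 3)(x - 1)^2.

{M1, M3, M4}: invariant factors (x + 5)^3.

{M2}: invariant factors (x - 2)(x + 1)^2.

{M5}: invariant factors (x - 3)(x - 1)^2.

Matrices are similar if and only if their invariant-factor lists agree; the partition into similarity classes is {M1, M3, M4}, {M2}, {M5}.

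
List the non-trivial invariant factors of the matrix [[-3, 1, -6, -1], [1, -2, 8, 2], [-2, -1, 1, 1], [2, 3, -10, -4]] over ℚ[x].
(x + 1)^3(x + 5)

The Jordan structure of A has elementary divisors (x + 5), (x + 1)^3. Arranging the block sizes at each eigenvalue in decreasing order and taking row products gives the invariant factors.

Invariant factors (smallest first, each dividing the next): (x + 1)^3(x + 5).

Check: the last factor (x + 1)^3(x + 5) is the minimal polynomial, and the product (x + 1)^3(x + 5) is the characteristic polynomial.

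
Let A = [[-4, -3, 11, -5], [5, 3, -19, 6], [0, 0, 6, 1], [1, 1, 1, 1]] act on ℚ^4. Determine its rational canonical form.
R = [[0, 0, 0, 12], [1, 0, 0, -2], [0, 1, 0, 0], [0, 0, 1, 6]]

The invariant factors of A (the non-unit diagonal entries of the Smith normal form of xI - A over ℚ[x]) are (x - 6)(x^3 + 2), each dividing the next. The characteristic polynomial is their product, (x - 6)(x^3 + 2).

The rational canonical form is the block-diagonal matrix of companion matrices C(f_i):
R = [[0, 0, 0, 12], [1, 0, 0, -2], [0, 1, 0, 0], [0, 0, 1, 6]].

Note the characteristic polynomial does not split into linear factors over ℚ, so A has no Jordan form over ℚ; the rational canonical form exists over any field.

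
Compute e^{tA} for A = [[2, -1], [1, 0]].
A has Jordan form J = [[1, 1], [0, 1]] with A = PJP^{-1}, so e^{tA} = P e^{tJ} P^{-1}.

For a Jordan block J_k(λ), e^{tJ_k(λ)} = e^{λt} · (I + tN + t^2 N^2/2! + ... + t^{k-1} N^{k-1}/(k-1)!) where N is the nilpotent superdiagonal part.

Assembling the blocks and conjugating back gives the entries of e^{tA} as shown above.

e^{tA} = [[(t + 1)*e^{t}, -t*e^{t}], [t*e^{t}, (1 - t)*e^{t}]]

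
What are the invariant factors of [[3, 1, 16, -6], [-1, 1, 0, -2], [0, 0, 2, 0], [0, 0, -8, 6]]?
The Jordan structure of A has elementary divisors (x - 2)^2, (x - 2), (x - 6). Arranging the block sizes at each eigenvalue in decreasing order and taking row products gives the invariant factors.

Invariant factors (smallest first, each dividing the next): x - 2, (x - 6)(x - 2)^2.

Check: the last factor (x - 6)(x - 2)^2 is the minimal polynomial, and the product (x - 6)(x - 2)^3 is the characteristic polynomial.

x - 2, (x - 6)(x - 2)^2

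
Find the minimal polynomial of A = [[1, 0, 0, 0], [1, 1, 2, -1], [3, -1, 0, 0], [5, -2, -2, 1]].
The characteristic polynomial factors as x(x - 1)^3. The minimal polynomial is ∏(x - λ)^{k_λ} where k_λ is the size of the largest Jordan block at λ.

For λ = 0: rank(A) = 3, and the largest Jordan block has size 1 (the smallest k with rank(A^k) = rank(A^(k+1))).
For λ = 1: rank(A - I) = 3, and the largest Jordan block has size 3 (the smallest k with rank((A - I)^k) = rank((A - I)^(k+1))).

So m_A(x) = x(x - 1)^3.

m_A(x) = x(x - 1)^3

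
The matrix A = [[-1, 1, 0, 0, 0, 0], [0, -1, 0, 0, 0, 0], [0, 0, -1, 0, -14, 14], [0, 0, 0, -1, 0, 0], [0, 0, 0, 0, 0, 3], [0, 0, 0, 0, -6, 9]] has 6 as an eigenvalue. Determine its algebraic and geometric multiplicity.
The characteristic polynomial is (x - 6)(x - 3)(x + 1)^4, so the factor x - 6 appears with exponent 1: the algebraic multiplicity is 1.

rank(A - 6I) = 5, so the eigenspace has dimension 6 - 5 = 1: the geometric multiplicity is 1.

algebraic multiplicity 1, geometric multiplicity 1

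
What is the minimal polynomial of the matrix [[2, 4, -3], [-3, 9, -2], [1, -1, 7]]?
The characteristic polynomial factors as (x - 6)^3. The minimal polynomial is ∏(x - λ)^{k_λ} where k_λ is the size of the largest Jordan block at λ.

For λ = 6: rank(A - 6I) = 2, and the largest Jordan block has size 3 (the smallest k with rank((A - 6I)^k) = rank((A - 6I)^(k+1))).

So m_A(x) = (x - 6)^3.

m_A(x) = (x - 6)^3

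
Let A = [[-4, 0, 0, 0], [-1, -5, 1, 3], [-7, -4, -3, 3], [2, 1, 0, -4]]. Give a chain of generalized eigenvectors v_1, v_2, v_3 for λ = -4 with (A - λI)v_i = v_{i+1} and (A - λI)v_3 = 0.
We seek v_1 ∈ ker((A + 4I)^3) \ ker((A + 4I)^2), then set v_{i+1} = (A + 4I) v_i.

One such chain is v_1 = [[-1, 2, -1, 1]]^T, v_2 = [[0, 1, 1, 0]]^T, v_3 = [[0, 0, -3, 1]]^T. Check: (A + 4I) v_3 = [[0, 0, 0, 0]]^T = 0.

v_1 = [[-1, 2, -1, 1]]^T, v_2 = [[0, 1, 1, 0]]^T, v_3 = [[0, 0, -3, 1]]^T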